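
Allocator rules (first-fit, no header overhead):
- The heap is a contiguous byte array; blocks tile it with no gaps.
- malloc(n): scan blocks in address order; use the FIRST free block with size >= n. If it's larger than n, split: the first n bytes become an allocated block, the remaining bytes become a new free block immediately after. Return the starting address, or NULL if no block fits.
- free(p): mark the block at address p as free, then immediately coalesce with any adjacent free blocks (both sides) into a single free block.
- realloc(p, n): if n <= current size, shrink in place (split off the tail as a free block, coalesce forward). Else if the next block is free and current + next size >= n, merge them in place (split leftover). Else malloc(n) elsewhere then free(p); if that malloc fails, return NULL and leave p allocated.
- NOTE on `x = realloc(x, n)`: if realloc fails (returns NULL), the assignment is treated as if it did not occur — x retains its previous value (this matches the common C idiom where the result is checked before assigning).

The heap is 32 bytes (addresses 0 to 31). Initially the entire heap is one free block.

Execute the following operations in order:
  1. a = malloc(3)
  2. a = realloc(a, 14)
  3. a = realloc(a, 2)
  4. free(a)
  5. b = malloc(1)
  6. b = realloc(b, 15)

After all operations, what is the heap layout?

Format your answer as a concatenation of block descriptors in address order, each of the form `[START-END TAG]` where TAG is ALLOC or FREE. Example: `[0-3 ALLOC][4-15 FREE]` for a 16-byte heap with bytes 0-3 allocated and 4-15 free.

Op 1: a = malloc(3) -> a = 0; heap: [0-2 ALLOC][3-31 FREE]
Op 2: a = realloc(a, 14) -> a = 0; heap: [0-13 ALLOC][14-31 FREE]
Op 3: a = realloc(a, 2) -> a = 0; heap: [0-1 ALLOC][2-31 FREE]
Op 4: free(a) -> (freed a); heap: [0-31 FREE]
Op 5: b = malloc(1) -> b = 0; heap: [0-0 ALLOC][1-31 FREE]
Op 6: b = realloc(b, 15) -> b = 0; heap: [0-14 ALLOC][15-31 FREE]

Answer: [0-14 ALLOC][15-31 FREE]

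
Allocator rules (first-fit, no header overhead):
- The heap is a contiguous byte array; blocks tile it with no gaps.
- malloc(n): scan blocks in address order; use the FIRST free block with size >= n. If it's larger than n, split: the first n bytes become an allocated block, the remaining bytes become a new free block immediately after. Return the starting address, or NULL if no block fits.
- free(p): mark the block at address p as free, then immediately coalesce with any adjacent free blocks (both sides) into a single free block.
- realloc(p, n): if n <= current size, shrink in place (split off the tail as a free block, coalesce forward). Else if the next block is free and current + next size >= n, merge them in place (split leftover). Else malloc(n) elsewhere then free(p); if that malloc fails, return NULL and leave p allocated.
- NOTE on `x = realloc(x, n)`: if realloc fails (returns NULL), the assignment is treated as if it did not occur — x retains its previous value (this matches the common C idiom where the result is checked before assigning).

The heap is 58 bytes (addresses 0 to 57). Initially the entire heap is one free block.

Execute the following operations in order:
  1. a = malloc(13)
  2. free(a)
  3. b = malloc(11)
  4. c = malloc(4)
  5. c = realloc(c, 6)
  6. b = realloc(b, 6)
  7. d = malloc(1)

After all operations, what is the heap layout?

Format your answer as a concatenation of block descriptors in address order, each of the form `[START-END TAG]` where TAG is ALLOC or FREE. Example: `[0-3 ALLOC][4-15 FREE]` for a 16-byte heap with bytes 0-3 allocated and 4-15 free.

Op 1: a = malloc(13) -> a = 0; heap: [0-12 ALLOC][13-57 FREE]
Op 2: free(a) -> (freed a); heap: [0-57 FREE]
Op 3: b = malloc(11) -> b = 0; heap: [0-10 ALLOC][11-57 FREE]
Op 4: c = malloc(4) -> c = 11; heap: [0-10 ALLOC][11-14 ALLOC][15-57 FREE]
Op 5: c = realloc(c, 6) -> c = 11; heap: [0-10 ALLOC][11-16 ALLOC][17-57 FREE]
Op 6: b = realloc(b, 6) -> b = 0; heap: [0-5 ALLOC][6-10 FREE][11-16 ALLOC][17-57 FREE]
Op 7: d = malloc(1) -> d = 6; heap: [0-5 ALLOC][6-6 ALLOC][7-10 FREE][11-16 ALLOC][17-57 FREE]

Answer: [0-5 ALLOC][6-6 ALLOC][7-10 FREE][11-16 ALLOC][17-57 FREE]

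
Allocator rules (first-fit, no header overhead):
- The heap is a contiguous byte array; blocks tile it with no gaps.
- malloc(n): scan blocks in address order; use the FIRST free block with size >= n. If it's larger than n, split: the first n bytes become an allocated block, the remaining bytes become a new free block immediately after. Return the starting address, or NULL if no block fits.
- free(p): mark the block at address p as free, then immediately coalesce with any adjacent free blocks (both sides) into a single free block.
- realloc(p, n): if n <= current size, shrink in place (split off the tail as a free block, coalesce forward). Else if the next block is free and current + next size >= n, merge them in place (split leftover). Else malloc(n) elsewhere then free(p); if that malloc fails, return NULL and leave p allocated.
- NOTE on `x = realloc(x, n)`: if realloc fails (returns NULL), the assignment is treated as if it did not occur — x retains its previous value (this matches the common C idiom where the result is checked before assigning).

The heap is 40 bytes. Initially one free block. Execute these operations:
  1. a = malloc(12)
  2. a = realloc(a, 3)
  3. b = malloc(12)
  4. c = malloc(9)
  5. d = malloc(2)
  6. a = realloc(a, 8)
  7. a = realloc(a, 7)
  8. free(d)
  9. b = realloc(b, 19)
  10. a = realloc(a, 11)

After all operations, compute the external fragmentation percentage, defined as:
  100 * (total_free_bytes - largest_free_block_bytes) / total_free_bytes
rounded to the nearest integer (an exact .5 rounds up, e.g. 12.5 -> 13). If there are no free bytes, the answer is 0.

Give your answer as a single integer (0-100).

Op 1: a = malloc(12) -> a = 0; heap: [0-11 ALLOC][12-39 FREE]
Op 2: a = realloc(a, 3) -> a = 0; heap: [0-2 ALLOC][3-39 FREE]
Op 3: b = malloc(12) -> b = 3; heap: [0-2 ALLOC][3-14 ALLOC][15-39 FREE]
Op 4: c = malloc(9) -> c = 15; heap: [0-2 ALLOC][3-14 ALLOC][15-23 ALLOC][24-39 FREE]
Op 5: d = malloc(2) -> d = 24; heap: [0-2 ALLOC][3-14 ALLOC][15-23 ALLOC][24-25 ALLOC][26-39 FREE]
Op 6: a = realloc(a, 8) -> a = 26; heap: [0-2 FREE][3-14 ALLOC][15-23 ALLOC][24-25 ALLOC][26-33 ALLOC][34-39 FREE]
Op 7: a = realloc(a, 7) -> a = 26; heap: [0-2 FREE][3-14 ALLOC][15-23 ALLOC][24-25 ALLOC][26-32 ALLOC][33-39 FREE]
Op 8: free(d) -> (freed d); heap: [0-2 FREE][3-14 ALLOC][15-23 ALLOC][24-25 FREE][26-32 ALLOC][33-39 FREE]
Op 9: b = realloc(b, 19) -> NULL (b unchanged); heap: [0-2 FREE][3-14 ALLOC][15-23 ALLOC][24-25 FREE][26-32 ALLOC][33-39 FREE]
Op 10: a = realloc(a, 11) -> a = 26; heap: [0-2 FREE][3-14 ALLOC][15-23 ALLOC][24-25 FREE][26-36 ALLOC][37-39 FREE]
Free blocks: [3 2 3] total_free=8 largest=3 -> 100*(8-3)/8 = 500/8 = 62.5 -> rounds to 63

Answer: 63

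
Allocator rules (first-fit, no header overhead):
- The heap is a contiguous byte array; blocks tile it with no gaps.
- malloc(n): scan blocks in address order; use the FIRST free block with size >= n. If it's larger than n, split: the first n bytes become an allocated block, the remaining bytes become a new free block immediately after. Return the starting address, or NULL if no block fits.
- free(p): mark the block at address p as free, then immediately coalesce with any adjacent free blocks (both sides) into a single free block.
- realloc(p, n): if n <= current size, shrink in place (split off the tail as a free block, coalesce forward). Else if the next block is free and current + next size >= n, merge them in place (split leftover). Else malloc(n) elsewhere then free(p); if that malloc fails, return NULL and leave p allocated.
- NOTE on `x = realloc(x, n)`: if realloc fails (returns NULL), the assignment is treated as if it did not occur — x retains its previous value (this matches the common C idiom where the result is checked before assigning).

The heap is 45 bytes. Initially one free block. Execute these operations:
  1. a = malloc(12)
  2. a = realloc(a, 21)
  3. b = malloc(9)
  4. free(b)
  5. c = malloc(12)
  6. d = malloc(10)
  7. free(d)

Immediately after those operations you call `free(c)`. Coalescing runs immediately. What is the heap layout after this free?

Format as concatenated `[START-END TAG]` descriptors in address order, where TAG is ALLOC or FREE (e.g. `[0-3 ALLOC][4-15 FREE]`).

Answer: [0-20 ALLOC][21-44 FREE]

Derivation:
Op 1: a = malloc(12) -> a = 0; heap: [0-11 ALLOC][12-44 FREE]
Op 2: a = realloc(a, 21) -> a = 0; heap: [0-20 ALLOC][21-44 FREE]
Op 3: b = malloc(9) -> b = 21; heap: [0-20 ALLOC][21-29 ALLOC][30-44 FREE]
Op 4: free(b) -> (freed b); heap: [0-20 ALLOC][21-44 FREE]
Op 5: c = malloc(12) -> c = 21; heap: [0-20 ALLOC][21-32 ALLOC][33-44 FREE]
Op 6: d = malloc(10) -> d = 33; heap: [0-20 ALLOC][21-32 ALLOC][33-42 ALLOC][43-44 FREE]
Op 7: free(d) -> (freed d); heap: [0-20 ALLOC][21-32 ALLOC][33-44 FREE]
free(c): c = 21 -> block [21-32 ALLOC]; mark free, coalesce with adjacent free neighbors -> [0-20 ALLOC][21-44 FREE]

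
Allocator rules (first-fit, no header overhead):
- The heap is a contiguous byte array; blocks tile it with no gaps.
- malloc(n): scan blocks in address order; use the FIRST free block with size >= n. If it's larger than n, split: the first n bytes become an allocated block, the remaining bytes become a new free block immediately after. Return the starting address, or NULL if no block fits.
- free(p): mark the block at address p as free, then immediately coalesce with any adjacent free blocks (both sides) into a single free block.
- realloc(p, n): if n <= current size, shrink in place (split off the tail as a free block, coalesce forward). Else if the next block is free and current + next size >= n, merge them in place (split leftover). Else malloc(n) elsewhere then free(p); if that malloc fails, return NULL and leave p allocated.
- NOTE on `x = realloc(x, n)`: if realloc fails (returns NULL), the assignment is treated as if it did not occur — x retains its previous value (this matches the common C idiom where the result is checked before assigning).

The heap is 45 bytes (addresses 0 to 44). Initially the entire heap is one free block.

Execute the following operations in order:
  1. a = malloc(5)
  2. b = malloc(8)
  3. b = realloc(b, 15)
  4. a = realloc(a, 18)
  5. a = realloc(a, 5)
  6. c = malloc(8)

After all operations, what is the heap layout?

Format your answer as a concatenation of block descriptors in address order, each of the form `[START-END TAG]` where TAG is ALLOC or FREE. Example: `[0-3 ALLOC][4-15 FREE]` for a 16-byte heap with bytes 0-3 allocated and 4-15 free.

Answer: [0-4 FREE][5-19 ALLOC][20-24 ALLOC][25-32 ALLOC][33-44 FREE]

Derivation:
Op 1: a = malloc(5) -> a = 0; heap: [0-4 ALLOC][5-44 FREE]
Op 2: b = malloc(8) -> b = 5; heap: [0-4 ALLOC][5-12 ALLOC][13-44 FREE]
Op 3: b = realloc(b, 15) -> b = 5; heap: [0-4 ALLOC][5-19 ALLOC][20-44 FREE]
Op 4: a = realloc(a, 18) -> a = 20; heap: [0-4 FREE][5-19 ALLOC][20-37 ALLOC][38-44 FREE]
Op 5: a = realloc(a, 5) -> a = 20; heap: [0-4 FREE][5-19 ALLOC][20-24 ALLOC][25-44 FREE]
Op 6: c = malloc(8) -> c = 25; heap: [0-4 FREE][5-19 ALLOC][20-24 ALLOC][25-32 ALLOC][33-44 FREE]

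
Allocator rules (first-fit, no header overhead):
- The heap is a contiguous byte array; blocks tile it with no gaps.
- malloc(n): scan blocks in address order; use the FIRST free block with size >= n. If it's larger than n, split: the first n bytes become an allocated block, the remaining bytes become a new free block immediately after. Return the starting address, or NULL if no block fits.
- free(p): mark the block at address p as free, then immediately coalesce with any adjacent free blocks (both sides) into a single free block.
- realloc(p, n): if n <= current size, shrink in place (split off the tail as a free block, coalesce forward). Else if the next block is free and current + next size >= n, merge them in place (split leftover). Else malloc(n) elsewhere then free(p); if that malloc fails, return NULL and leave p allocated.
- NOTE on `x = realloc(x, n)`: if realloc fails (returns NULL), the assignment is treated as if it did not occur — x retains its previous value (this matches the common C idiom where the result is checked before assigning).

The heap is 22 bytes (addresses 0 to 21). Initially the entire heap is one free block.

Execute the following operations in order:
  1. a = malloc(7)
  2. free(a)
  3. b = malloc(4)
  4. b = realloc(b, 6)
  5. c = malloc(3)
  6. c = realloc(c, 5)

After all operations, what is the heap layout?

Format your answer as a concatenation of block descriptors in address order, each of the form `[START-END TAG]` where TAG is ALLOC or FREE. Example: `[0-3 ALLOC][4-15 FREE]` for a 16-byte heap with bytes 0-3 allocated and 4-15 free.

Answer: [0-5 ALLOC][6-10 ALLOC][11-21 FREE]

Derivation:
Op 1: a = malloc(7) -> a = 0; heap: [0-6 ALLOC][7-21 FREE]
Op 2: free(a) -> (freed a); heap: [0-21 FREE]
Op 3: b = malloc(4) -> b = 0; heap: [0-3 ALLOC][4-21 FREE]
Op 4: b = realloc(b, 6) -> b = 0; heap: [0-5 ALLOC][6-21 FREE]
Op 5: c = malloc(3) -> c = 6; heap: [0-5 ALLOC][6-8 ALLOC][9-21 FREE]
Op 6: c = realloc(c, 5) -> c = 6; heap: [0-5 ALLOC][6-10 ALLOC][11-21 FREE]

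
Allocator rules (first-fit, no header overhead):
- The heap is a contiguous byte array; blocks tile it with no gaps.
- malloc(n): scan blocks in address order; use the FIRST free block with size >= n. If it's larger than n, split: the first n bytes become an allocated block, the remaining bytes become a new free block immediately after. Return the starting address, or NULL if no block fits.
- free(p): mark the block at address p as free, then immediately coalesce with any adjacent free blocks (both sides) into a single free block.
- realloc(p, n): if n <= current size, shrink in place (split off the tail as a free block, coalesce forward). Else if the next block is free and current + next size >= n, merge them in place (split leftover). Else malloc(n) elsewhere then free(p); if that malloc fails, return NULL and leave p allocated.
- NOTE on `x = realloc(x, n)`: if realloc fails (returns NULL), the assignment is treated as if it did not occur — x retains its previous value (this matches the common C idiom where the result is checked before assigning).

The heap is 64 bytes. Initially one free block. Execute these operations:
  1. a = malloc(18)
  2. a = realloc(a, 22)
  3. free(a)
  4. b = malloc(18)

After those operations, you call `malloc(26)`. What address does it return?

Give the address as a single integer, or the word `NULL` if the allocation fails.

Answer: 18

Derivation:
Op 1: a = malloc(18) -> a = 0; heap: [0-17 ALLOC][18-63 FREE]
Op 2: a = realloc(a, 22) -> a = 0; heap: [0-21 ALLOC][22-63 FREE]
Op 3: free(a) -> (freed a); heap: [0-63 FREE]
Op 4: b = malloc(18) -> b = 0; heap: [0-17 ALLOC][18-63 FREE]
malloc(26): first-fit scan over [0-17 ALLOC][18-63 FREE] -> 18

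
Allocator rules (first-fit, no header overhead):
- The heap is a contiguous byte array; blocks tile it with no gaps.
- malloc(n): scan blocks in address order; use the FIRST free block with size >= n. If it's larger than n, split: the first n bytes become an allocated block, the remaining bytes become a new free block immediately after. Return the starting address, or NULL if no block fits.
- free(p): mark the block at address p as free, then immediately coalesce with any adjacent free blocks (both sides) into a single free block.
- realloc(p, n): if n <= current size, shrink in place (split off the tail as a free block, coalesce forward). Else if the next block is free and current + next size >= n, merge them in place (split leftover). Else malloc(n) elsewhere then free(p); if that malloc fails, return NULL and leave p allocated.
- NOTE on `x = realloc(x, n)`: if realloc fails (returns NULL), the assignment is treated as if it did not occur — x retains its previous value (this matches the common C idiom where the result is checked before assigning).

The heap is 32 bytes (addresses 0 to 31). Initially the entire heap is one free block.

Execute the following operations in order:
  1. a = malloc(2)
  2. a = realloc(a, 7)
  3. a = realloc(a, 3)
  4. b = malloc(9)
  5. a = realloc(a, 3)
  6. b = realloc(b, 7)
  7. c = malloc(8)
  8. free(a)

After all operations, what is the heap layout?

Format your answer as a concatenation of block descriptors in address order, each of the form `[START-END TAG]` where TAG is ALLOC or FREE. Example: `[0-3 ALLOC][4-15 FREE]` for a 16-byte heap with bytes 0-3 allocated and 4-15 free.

Answer: [0-2 FREE][3-9 ALLOC][10-17 ALLOC][18-31 FREE]

Derivation:
Op 1: a = malloc(2) -> a = 0; heap: [0-1 ALLOC][2-31 FREE]
Op 2: a = realloc(a, 7) -> a = 0; heap: [0-6 ALLOC][7-31 FREE]
Op 3: a = realloc(a, 3) -> a = 0; heap: [0-2 ALLOC][3-31 FREE]
Op 4: b = malloc(9) -> b = 3; heap: [0-2 ALLOC][3-11 ALLOC][12-31 FREE]
Op 5: a = realloc(a, 3) -> a = 0; heap: [0-2 ALLOC][3-11 ALLOC][12-31 FREE]
Op 6: b = realloc(b, 7) -> b = 3; heap: [0-2 ALLOC][3-9 ALLOC][10-31 FREE]
Op 7: c = malloc(8) -> c = 10; heap: [0-2 ALLOC][3-9 ALLOC][10-17 ALLOC][18-31 FREE]
Op 8: free(a) -> (freed a); heap: [0-2 FREE][3-9 ALLOC][10-17 ALLOC][18-31 FREE]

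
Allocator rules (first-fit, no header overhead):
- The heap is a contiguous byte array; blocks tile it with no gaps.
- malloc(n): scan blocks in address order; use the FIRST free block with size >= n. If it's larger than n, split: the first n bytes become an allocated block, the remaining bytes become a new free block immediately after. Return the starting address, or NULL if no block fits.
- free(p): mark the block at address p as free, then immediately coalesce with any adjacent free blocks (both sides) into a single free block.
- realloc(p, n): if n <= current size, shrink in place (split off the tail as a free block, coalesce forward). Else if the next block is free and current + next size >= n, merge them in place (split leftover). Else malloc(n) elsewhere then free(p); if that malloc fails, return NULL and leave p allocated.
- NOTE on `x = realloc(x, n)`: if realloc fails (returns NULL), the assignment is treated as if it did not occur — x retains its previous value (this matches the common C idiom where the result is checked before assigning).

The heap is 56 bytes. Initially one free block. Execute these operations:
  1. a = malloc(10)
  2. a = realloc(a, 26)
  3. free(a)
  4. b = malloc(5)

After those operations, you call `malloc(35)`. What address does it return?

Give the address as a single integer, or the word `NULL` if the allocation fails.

Op 1: a = malloc(10) -> a = 0; heap: [0-9 ALLOC][10-55 FREE]
Op 2: a = realloc(a, 26) -> a = 0; heap: [0-25 ALLOC][26-55 FREE]
Op 3: free(a) -> (freed a); heap: [0-55 FREE]
Op 4: b = malloc(5) -> b = 0; heap: [0-4 ALLOC][5-55 FREE]
malloc(35): first-fit scan over [0-4 ALLOC][5-55 FREE] -> 5

Answer: 5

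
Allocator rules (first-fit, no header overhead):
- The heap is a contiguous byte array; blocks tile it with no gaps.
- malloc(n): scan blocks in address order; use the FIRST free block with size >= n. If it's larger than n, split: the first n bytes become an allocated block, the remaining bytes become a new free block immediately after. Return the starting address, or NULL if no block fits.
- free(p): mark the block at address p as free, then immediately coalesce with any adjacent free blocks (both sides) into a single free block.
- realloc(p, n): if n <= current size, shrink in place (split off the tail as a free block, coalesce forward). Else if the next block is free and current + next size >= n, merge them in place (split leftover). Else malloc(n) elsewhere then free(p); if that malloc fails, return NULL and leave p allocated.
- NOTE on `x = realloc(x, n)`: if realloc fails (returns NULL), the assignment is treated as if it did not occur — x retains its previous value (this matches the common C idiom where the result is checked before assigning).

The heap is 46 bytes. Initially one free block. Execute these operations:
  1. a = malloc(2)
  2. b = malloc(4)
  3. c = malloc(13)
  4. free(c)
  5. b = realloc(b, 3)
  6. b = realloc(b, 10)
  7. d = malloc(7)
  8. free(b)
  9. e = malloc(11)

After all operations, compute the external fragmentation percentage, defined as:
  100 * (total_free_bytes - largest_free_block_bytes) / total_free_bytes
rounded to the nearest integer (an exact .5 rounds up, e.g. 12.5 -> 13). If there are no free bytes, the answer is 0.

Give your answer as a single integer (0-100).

Answer: 38

Derivation:
Op 1: a = malloc(2) -> a = 0; heap: [0-1 ALLOC][2-45 FREE]
Op 2: b = malloc(4) -> b = 2; heap: [0-1 ALLOC][2-5 ALLOC][6-45 FREE]
Op 3: c = malloc(13) -> c = 6; heap: [0-1 ALLOC][2-5 ALLOC][6-18 ALLOC][19-45 FREE]
Op 4: free(c) -> (freed c); heap: [0-1 ALLOC][2-5 ALLOC][6-45 FREE]
Op 5: b = realloc(b, 3) -> b = 2; heap: [0-1 ALLOC][2-4 ALLOC][5-45 FREE]
Op 6: b = realloc(b, 10) -> b = 2; heap: [0-1 ALLOC][2-11 ALLOC][12-45 FREE]
Op 7: d = malloc(7) -> d = 12; heap: [0-1 ALLOC][2-11 ALLOC][12-18 ALLOC][19-45 FREE]
Op 8: free(b) -> (freed b); heap: [0-1 ALLOC][2-11 FREE][12-18 ALLOC][19-45 FREE]
Op 9: e = malloc(11) -> e = 19; heap: [0-1 ALLOC][2-11 FREE][12-18 ALLOC][19-29 ALLOC][30-45 FREE]
Free blocks: [10 16] total_free=26 largest=16 -> 100*(26-16)/26 = 1000/26 ≈ 38.462 -> rounds to 38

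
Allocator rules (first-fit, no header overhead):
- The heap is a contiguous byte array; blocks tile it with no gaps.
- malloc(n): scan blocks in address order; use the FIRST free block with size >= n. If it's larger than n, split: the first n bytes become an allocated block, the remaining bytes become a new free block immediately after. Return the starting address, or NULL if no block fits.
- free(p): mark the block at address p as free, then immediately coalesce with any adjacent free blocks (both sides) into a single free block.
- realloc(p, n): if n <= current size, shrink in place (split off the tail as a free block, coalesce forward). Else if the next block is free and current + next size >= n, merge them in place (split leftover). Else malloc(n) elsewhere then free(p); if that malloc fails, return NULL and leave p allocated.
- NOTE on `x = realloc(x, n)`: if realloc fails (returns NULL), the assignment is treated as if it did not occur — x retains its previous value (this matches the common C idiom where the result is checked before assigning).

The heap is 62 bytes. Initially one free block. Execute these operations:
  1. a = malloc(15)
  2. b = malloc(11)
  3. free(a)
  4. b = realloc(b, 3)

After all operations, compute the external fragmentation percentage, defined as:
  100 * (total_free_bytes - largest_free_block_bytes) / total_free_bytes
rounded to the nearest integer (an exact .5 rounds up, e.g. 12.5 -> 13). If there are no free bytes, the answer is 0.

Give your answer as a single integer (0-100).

Op 1: a = malloc(15) -> a = 0; heap: [0-14 ALLOC][15-61 FREE]
Op 2: b = malloc(11) -> b = 15; heap: [0-14 ALLOC][15-25 ALLOC][26-61 FREE]
Op 3: free(a) -> (freed a); heap: [0-14 FREE][15-25 ALLOC][26-61 FREE]
Op 4: b = realloc(b, 3) -> b = 15; heap: [0-14 FREE][15-17 ALLOC][18-61 FREE]
Free blocks: [15 44] total_free=59 largest=44 -> 100*(59-44)/59 = 1500/59 ≈ 25.424 -> rounds to 25

Answer: 25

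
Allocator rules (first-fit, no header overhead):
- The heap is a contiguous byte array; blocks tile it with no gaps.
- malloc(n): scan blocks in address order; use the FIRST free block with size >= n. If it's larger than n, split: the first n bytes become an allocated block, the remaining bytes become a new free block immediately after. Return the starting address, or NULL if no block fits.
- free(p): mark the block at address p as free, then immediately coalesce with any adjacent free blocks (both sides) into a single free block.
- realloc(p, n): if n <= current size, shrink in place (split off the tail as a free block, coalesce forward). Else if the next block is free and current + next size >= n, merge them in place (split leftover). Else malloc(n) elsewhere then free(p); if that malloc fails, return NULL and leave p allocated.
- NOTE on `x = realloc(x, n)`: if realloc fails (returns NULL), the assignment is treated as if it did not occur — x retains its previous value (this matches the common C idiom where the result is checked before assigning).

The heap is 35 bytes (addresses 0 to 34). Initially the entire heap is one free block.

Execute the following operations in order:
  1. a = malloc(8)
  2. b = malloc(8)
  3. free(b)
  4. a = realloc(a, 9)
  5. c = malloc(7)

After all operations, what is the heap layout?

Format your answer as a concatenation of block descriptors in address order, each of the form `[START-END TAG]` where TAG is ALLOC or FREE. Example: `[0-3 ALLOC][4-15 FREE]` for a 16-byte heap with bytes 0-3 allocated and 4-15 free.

Op 1: a = malloc(8) -> a = 0; heap: [0-7 ALLOC][8-34 FREE]
Op 2: b = malloc(8) -> b = 8; heap: [0-7 ALLOC][8-15 ALLOC][16-34 FREE]
Op 3: free(b) -> (freed b); heap: [0-7 ALLOC][8-34 FREE]
Op 4: a = realloc(a, 9) -> a = 0; heap: [0-8 ALLOC][9-34 FREE]
Op 5: c = malloc(7) -> c = 9; heap: [0-8 ALLOC][9-15 ALLOC][16-34 FREE]

Answer: [0-8 ALLOC][9-15 ALLOC][16-34 FREE]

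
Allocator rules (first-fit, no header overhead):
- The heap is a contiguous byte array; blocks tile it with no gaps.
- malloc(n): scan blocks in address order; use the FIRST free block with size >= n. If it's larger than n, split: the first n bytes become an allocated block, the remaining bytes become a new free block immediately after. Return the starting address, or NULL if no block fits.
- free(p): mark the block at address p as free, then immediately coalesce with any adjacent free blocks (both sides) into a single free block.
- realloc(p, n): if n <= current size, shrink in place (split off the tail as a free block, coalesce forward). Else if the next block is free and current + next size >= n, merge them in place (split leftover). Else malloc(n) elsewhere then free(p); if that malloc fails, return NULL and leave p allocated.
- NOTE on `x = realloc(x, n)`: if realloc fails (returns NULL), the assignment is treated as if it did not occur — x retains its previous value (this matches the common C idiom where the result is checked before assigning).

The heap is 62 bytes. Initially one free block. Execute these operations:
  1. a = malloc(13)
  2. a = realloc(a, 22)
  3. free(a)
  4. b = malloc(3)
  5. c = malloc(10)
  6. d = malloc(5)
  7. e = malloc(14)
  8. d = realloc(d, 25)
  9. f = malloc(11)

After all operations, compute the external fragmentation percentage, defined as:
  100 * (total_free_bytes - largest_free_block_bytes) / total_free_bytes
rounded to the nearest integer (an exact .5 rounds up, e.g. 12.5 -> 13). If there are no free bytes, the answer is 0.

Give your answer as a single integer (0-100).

Answer: 50

Derivation:
Op 1: a = malloc(13) -> a = 0; heap: [0-12 ALLOC][13-61 FREE]
Op 2: a = realloc(a, 22) -> a = 0; heap: [0-21 ALLOC][22-61 FREE]
Op 3: free(a) -> (freed a); heap: [0-61 FREE]
Op 4: b = malloc(3) -> b = 0; heap: [0-2 ALLOC][3-61 FREE]
Op 5: c = malloc(10) -> c = 3; heap: [0-2 ALLOC][3-12 ALLOC][13-61 FREE]
Op 6: d = malloc(5) -> d = 13; heap: [0-2 ALLOC][3-12 ALLOC][13-17 ALLOC][18-61 FREE]
Op 7: e = malloc(14) -> e = 18; heap: [0-2 ALLOC][3-12 ALLOC][13-17 ALLOC][18-31 ALLOC][32-61 FREE]
Op 8: d = realloc(d, 25) -> d = 32; heap: [0-2 ALLOC][3-12 ALLOC][13-17 FREE][18-31 ALLOC][32-56 ALLOC][57-61 FREE]
Op 9: f = malloc(11) -> f = NULL; heap: [0-2 ALLOC][3-12 ALLOC][13-17 FREE][18-31 ALLOC][32-56 ALLOC][57-61 FREE]
Free blocks: [5 5] total_free=10 largest=5 -> 100*(10-5)/10 = 500/10 = 50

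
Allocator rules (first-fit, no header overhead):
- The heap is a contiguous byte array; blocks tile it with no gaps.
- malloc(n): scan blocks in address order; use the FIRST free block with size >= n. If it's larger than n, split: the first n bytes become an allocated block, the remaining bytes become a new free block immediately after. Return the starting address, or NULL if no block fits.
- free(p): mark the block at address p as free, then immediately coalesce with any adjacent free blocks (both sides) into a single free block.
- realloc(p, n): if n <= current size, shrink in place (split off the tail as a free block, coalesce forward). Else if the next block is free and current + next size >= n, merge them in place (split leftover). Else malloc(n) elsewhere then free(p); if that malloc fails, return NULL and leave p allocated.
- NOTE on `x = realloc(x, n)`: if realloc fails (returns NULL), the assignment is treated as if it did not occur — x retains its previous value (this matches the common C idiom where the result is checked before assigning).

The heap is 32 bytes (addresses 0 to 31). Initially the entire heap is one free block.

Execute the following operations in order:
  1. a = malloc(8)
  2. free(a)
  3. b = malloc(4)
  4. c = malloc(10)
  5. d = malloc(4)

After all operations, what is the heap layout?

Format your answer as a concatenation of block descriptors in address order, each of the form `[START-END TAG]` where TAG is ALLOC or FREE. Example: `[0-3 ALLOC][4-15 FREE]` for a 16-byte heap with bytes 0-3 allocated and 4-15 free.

Op 1: a = malloc(8) -> a = 0; heap: [0-7 ALLOC][8-31 FREE]
Op 2: free(a) -> (freed a); heap: [0-31 FREE]
Op 3: b = malloc(4) -> b = 0; heap: [0-3 ALLOC][4-31 FREE]
Op 4: c = malloc(10) -> c = 4; heap: [0-3 ALLOC][4-13 ALLOC][14-31 FREE]
Op 5: d = malloc(4) -> d = 14; heap: [0-3 ALLOC][4-13 ALLOC][14-17 ALLOC][18-31 FREE]

Answer: [0-3 ALLOC][4-13 ALLOC][14-17 ALLOC][18-31 FREE]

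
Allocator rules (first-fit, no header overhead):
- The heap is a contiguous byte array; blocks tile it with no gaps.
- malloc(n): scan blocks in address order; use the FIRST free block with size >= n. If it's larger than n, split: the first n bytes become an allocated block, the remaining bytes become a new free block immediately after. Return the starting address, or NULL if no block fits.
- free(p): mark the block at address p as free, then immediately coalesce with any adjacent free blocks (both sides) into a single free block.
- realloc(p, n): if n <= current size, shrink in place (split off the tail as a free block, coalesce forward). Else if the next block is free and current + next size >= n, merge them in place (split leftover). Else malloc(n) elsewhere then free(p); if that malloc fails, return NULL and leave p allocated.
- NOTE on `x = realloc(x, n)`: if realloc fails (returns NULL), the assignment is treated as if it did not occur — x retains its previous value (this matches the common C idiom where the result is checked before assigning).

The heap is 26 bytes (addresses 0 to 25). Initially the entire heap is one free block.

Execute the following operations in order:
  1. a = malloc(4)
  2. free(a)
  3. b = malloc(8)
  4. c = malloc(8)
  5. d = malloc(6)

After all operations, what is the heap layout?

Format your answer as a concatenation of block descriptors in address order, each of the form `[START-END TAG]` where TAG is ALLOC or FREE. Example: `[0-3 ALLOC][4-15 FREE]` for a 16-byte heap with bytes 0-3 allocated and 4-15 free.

Answer: [0-7 ALLOC][8-15 ALLOC][16-21 ALLOC][22-25 FREE]

Derivation:
Op 1: a = malloc(4) -> a = 0; heap: [0-3 ALLOC][4-25 FREE]
Op 2: free(a) -> (freed a); heap: [0-25 FREE]
Op 3: b = malloc(8) -> b = 0; heap: [0-7 ALLOC][8-25 FREE]
Op 4: c = malloc(8) -> c = 8; heap: [0-7 ALLOC][8-15 ALLOC][16-25 FREE]
Op 5: d = malloc(6) -> d = 16; heap: [0-7 ALLOC][8-15 ALLOC][16-21 ALLOC][22-25 FREE]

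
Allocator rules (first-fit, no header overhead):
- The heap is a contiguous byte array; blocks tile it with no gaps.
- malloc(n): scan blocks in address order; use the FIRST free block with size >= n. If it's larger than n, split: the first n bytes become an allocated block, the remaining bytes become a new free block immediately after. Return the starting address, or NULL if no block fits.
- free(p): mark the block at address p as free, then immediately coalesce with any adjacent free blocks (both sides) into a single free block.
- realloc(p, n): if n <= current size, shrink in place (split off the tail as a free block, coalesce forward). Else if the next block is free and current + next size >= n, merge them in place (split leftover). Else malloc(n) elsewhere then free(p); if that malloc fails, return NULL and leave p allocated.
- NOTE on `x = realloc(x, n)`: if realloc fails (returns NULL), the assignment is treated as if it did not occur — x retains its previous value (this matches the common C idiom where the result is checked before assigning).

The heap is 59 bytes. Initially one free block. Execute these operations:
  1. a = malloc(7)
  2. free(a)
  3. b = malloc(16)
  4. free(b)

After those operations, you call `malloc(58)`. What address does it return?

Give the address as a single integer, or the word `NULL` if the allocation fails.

Op 1: a = malloc(7) -> a = 0; heap: [0-6 ALLOC][7-58 FREE]
Op 2: free(a) -> (freed a); heap: [0-58 FREE]
Op 3: b = malloc(16) -> b = 0; heap: [0-15 ALLOC][16-58 FREE]
Op 4: free(b) -> (freed b); heap: [0-58 FREE]
malloc(58): first-fit scan over [0-58 FREE] -> 0

Answer: 0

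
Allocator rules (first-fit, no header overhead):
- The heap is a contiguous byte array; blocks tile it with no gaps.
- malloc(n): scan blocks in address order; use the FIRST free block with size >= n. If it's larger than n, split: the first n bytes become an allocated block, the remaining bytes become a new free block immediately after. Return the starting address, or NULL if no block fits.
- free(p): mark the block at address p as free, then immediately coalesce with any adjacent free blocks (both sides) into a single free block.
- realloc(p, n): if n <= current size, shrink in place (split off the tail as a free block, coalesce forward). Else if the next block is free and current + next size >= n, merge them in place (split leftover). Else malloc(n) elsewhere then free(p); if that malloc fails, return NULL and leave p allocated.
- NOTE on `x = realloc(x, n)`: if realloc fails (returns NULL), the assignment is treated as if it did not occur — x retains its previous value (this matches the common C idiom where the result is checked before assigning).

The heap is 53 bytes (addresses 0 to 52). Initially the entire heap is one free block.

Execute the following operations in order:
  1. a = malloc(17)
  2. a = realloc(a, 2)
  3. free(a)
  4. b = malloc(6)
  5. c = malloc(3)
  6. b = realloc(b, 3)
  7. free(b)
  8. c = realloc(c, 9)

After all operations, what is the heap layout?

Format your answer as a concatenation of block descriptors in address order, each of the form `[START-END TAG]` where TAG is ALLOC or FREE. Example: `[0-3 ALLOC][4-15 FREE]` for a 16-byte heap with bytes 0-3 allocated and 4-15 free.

Op 1: a = malloc(17) -> a = 0; heap: [0-16 ALLOC][17-52 FREE]
Op 2: a = realloc(a, 2) -> a = 0; heap: [0-1 ALLOC][2-52 FREE]
Op 3: free(a) -> (freed a); heap: [0-52 FREE]
Op 4: b = malloc(6) -> b = 0; heap: [0-5 ALLOC][6-52 FREE]
Op 5: c = malloc(3) -> c = 6; heap: [0-5 ALLOC][6-8 ALLOC][9-52 FREE]
Op 6: b = realloc(b, 3) -> b = 0; heap: [0-2 ALLOC][3-5 FREE][6-8 ALLOC][9-52 FREE]
Op 7: free(b) -> (freed b); heap: [0-5 FREE][6-8 ALLOC][9-52 FREE]
Op 8: c = realloc(c, 9) -> c = 6; heap: [0-5 FREE][6-14 ALLOC][15-52 FREE]

Answer: [0-5 FREE][6-14 ALLOC][15-52 FREE]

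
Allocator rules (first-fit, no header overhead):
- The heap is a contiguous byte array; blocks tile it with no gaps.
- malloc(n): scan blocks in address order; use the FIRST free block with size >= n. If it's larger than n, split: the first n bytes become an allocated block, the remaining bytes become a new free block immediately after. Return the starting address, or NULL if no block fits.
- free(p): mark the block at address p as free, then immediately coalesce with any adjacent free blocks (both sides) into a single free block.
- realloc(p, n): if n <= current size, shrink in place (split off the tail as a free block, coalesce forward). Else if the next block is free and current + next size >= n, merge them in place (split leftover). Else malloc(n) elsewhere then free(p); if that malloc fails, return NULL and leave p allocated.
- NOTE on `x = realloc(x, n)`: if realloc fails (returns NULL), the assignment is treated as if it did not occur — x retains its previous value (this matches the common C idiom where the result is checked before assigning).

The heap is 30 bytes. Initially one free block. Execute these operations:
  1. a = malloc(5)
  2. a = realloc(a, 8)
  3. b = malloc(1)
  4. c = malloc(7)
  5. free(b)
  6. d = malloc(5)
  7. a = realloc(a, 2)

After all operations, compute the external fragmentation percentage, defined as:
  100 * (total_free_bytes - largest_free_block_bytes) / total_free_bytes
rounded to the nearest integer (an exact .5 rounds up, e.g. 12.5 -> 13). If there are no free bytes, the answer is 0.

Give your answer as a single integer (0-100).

Answer: 44

Derivation:
Op 1: a = malloc(5) -> a = 0; heap: [0-4 ALLOC][5-29 FREE]
Op 2: a = realloc(a, 8) -> a = 0; heap: [0-7 ALLOC][8-29 FREE]
Op 3: b = malloc(1) -> b = 8; heap: [0-7 ALLOC][8-8 ALLOC][9-29 FREE]
Op 4: c = malloc(7) -> c = 9; heap: [0-7 ALLOC][8-8 ALLOC][9-15 ALLOC][16-29 FREE]
Op 5: free(b) -> (freed b); heap: [0-7 ALLOC][8-8 FREE][9-15 ALLOC][16-29 FREE]
Op 6: d = malloc(5) -> d = 16; heap: [0-7 ALLOC][8-8 FREE][9-15 ALLOC][16-20 ALLOC][21-29 FREE]
Op 7: a = realloc(a, 2) -> a = 0; heap: [0-1 ALLOC][2-8 FREE][9-15 ALLOC][16-20 ALLOC][21-29 FREE]
Free blocks: [7 9] total_free=16 largest=9 -> 100*(16-9)/16 = 700/16 = 43.75 -> rounds to 44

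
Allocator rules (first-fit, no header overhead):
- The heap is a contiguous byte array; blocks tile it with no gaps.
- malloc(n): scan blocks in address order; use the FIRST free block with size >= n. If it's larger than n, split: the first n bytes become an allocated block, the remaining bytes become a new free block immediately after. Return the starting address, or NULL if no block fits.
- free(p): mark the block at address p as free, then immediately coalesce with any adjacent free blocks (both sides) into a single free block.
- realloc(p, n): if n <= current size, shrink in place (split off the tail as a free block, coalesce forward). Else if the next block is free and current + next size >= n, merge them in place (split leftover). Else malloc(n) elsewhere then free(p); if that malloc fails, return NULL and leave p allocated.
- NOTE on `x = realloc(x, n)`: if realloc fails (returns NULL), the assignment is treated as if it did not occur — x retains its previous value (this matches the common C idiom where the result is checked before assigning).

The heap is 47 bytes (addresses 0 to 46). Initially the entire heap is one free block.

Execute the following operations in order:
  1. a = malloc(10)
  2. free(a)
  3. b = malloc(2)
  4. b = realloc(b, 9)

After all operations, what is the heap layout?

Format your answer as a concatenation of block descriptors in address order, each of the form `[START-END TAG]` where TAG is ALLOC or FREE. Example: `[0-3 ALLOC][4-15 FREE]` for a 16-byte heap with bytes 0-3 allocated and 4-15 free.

Answer: [0-8 ALLOC][9-46 FREE]

Derivation:
Op 1: a = malloc(10) -> a = 0; heap: [0-9 ALLOC][10-46 FREE]
Op 2: free(a) -> (freed a); heap: [0-46 FREE]
Op 3: b = malloc(2) -> b = 0; heap: [0-1 ALLOC][2-46 FREE]
Op 4: b = realloc(b, 9) -> b = 0; heap: [0-8 ALLOC][9-46 FREE]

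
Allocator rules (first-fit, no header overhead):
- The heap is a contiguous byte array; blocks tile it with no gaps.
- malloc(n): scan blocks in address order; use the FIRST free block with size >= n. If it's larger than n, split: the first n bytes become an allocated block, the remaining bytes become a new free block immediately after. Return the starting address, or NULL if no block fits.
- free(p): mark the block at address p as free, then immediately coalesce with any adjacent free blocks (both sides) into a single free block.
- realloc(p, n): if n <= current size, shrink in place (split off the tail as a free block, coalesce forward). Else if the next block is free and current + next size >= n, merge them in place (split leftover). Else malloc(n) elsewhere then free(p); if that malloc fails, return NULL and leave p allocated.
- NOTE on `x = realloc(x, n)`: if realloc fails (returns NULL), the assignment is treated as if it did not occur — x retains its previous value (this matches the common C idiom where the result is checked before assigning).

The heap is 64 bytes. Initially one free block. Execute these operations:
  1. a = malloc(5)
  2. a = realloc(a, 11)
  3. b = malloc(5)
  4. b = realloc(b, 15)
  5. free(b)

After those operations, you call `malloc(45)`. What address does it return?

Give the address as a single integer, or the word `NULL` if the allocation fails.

Op 1: a = malloc(5) -> a = 0; heap: [0-4 ALLOC][5-63 FREE]
Op 2: a = realloc(a, 11) -> a = 0; heap: [0-10 ALLOC][11-63 FREE]
Op 3: b = malloc(5) -> b = 11; heap: [0-10 ALLOC][11-15 ALLOC][16-63 FREE]
Op 4: b = realloc(b, 15) -> b = 11; heap: [0-10 ALLOC][11-25 ALLOC][26-63 FREE]
Op 5: free(b) -> (freed b); heap: [0-10 ALLOC][11-63 FREE]
malloc(45): first-fit scan over [0-10 ALLOC][11-63 FREE] -> 11

Answer: 11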